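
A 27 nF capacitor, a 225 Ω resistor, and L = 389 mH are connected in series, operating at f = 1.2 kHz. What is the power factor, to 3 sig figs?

0.113

ω = 2πf = 7540 rad/s
X_L = ωL = 2930 Ω
X_C = 1/(ωC) = 4910 Ω
Net reactance X = X_L − X_C = -1980 Ω
Z = 225 − j1980 Ω
|Z| = √(225² + 1980²) = 1990 Ω
∠Z = arctan(-1980/225) = -83.5°
cos φ = cos(-83.5°) = 0.113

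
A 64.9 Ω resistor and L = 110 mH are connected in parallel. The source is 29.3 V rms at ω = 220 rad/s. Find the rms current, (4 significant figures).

X_L = ωL = 24.20 Ω
Parallel: admittances add. Y = 1/R + 1/(jωL)
Y = (0.01541 − j0.04132) S
|Y| = 0.04410 S → |Z| = 1/|Y| = 22.67 Ω, ∠Z = −∠Y = 69.55°
I = V/|Z| = 29.3/22.67 = 1.292 A

1.292 A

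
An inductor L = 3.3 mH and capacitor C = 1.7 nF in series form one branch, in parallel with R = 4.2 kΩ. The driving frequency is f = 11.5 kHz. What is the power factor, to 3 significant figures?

ω = 2πf = 72260 rad/s
X_L = ωL = 238 Ω
X_C = 1/(ωC) = 8140 Ω
Branch 1: Z₁ = R = 4200 Ω
Branch 2 (series LC): Z₂ = j(X_L − X_C) = −j7900 Ω
Parallel: Z = Z₁Z₂/(Z₁+Z₂), |Z| = 3710 Ω, ∠Z = -28.0°
cos φ = cos(-28.0°) = 0.883

0.883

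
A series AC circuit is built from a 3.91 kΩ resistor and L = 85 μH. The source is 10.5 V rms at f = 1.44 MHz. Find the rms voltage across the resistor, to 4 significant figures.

10.30 V

ω = 2πf = 9.048e+06 rad/s
X_L = ωL = 769.1 Ω
Z = 3910 + j769.1 Ω
|Z| = √(3910² + 769.1²) = 3985 Ω
I = V/|Z| = 2.635 mA
V_R = I·|Z_R| = 0.002635 × 3910 = 10.30 V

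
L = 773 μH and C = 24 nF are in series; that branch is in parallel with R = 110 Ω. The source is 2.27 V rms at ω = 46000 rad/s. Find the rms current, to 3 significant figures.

X_L = ωL = 35.6 Ω
X_C = 1/(ωC) = 906 Ω
Branch 1: Z₁ = R = 110 Ω
Branch 2 (series LC): Z₂ = j(X_L − X_C) = −j870 Ω
Parallel: Z = Z₁Z₂/(Z₁+Z₂), |Z| = 109 Ω, ∠Z = -7.20°
I = V/|Z| = 2.27/109 = 20.8 mA

20.8 mA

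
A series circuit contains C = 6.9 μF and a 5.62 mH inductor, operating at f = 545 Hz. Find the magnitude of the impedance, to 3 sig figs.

ω = 2πf = 3424 rad/s
X_L = ωL = 19.2 Ω
X_C = 1/(ωC) = 42.3 Ω
Net reactance X = X_L − X_C = -23.1 Ω
Z = − j23.1 Ω
|Z| = √(0² + 23.1²) = 23.1 Ω

23.1 Ω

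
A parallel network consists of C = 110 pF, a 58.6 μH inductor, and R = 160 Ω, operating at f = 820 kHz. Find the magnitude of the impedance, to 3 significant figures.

ω = 2πf = 5.152e+06 rad/s
X_L = ωL = 302 Ω
X_C = 1/(ωC) = 1760 Ω
Parallel: admittances add. Y = 1/R + 1/(jωL) + jωC
Y = (0.00625 − j0.00275) S
|Y| = 0.00683 S → |Z| = 1/|Y| = 146 Ω, ∠Z = −∠Y = 23.7°

146 Ω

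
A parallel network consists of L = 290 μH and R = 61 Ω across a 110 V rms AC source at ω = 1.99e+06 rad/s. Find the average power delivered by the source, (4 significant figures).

198.4 W

X_L = ωL = 577.1 Ω
Parallel: admittances add. Y = 1/R + 1/(jωL)
Y = (0.01639 − j0.001733) S
|Y| = 0.01648 S → |Z| = 1/|Y| = 60.66 Ω, ∠Z = −∠Y = 6.034°
I = V/|Z| = 1.813 A
P = VI cos φ = 110 × 1.813 × cos(6.034°) = 198.4 W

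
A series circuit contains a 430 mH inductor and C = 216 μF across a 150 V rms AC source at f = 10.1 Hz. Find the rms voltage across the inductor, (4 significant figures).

ω = 2πf = 63.46 rad/s
X_L = ωL = 27.29 Ω
X_C = 1/(ωC) = 72.95 Ω
Net reactance X = X_L − X_C = -45.67 Ω
Z = − j45.67 Ω
|Z| = √(0² + 45.67²) = 45.67 Ω
I = V/|Z| = 3.285 A
V_L = I·|Z_L| = 3.285 × 27.29 = 89.63 V

89.63 V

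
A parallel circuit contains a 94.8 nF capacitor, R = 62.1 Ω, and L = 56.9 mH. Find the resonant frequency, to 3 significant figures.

ω₀ = 1/√(LC) = 1/√(0.0569 × 9.48e-08) = 13620 rad/s
f₀ = ω₀/(2π) = 2.17 kHz

2.17 kHz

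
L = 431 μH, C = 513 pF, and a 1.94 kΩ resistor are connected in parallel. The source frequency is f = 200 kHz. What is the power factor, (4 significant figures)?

0.3942

ω = 2πf = 1.257e+06 rad/s
X_L = ωL = 541.6 Ω
X_C = 1/(ωC) = 1551 Ω
Parallel: admittances add. Y = 1/R + 1/(jωL) + jωC
Y = (0.0005155 − j0.001202) S
|Y| = 0.001308 S → |Z| = 1/|Y| = 764.8 Ω, ∠Z = −∠Y = 66.78°
cos φ = cos(66.78°) = 0.3942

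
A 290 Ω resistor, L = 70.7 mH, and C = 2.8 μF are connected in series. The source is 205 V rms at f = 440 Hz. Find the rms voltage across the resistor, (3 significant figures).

ω = 2πf = 2765 rad/s
X_L = ωL = 195 Ω
X_C = 1/(ωC) = 129 Ω
Net reactance X = X_L − X_C = 66.3 Ω
Z = 290 + j66.3 Ω
|Z| = √(290² + 66.3²) = 297 Ω
I = V/|Z| = 689 mA
V_R = I·|Z_R| = 0.689 × 290 = 200 V

200 V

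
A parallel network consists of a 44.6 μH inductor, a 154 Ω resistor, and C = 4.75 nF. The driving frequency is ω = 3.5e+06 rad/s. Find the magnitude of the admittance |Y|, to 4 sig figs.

12.11 mS

X_L = ωL = 156.1 Ω
X_C = 1/(ωC) = 60.15 Ω
Parallel: admittances add. Y = 1/R + 1/(jωL) + jωC
Y = (0.006494 + j0.01022) S
|Y| = 0.01211 S → |Z| = 1/|Y| = 82.59 Ω, ∠Z = −∠Y = -57.57°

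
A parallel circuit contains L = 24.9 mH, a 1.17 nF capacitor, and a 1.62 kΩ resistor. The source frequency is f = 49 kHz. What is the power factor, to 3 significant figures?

ω = 2πf = 307900 rad/s
X_L = ωL = 7670 Ω
X_C = 1/(ωC) = 2780 Ω
Parallel: admittances add. Y = 1/R + 1/(jωL) + jωC
Y = (0.000617 + j0.000230) S
|Y| = 0.000659 S → |Z| = 1/|Y| = 1520 Ω, ∠Z = −∠Y = -20.4°
cos φ = cos(-20.4°) = 0.937

0.937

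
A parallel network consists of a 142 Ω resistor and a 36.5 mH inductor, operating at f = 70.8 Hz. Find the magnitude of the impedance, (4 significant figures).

16.13 Ω

ω = 2πf = 444.8 rad/s
X_L = ωL = 16.24 Ω
Parallel: admittances add. Y = 1/R + 1/(jωL)
Y = (0.007042 − j0.06159) S
|Y| = 0.06199 S → |Z| = 1/|Y| = 16.13 Ω, ∠Z = −∠Y = 83.48°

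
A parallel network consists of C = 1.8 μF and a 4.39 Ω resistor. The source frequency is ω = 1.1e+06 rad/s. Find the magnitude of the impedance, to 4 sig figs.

0.5017 Ω

X_C = 1/(ωC) = 0.5051 Ω
Parallel: admittances add. Y = 1/R + jωC
Y = (0.2278 + j1.980) S
|Y| = 1.993 S → |Z| = 1/|Y| = 0.5017 Ω, ∠Z = −∠Y = -83.44°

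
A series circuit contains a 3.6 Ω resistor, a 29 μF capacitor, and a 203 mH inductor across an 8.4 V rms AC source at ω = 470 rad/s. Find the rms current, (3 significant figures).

376 mA

X_L = ωL = 95.4 Ω
X_C = 1/(ωC) = 73.4 Ω
Net reactance X = X_L − X_C = 22.0 Ω
Z = 3.60 + j22.0 Ω
|Z| = √(3.60² + 22.0²) = 22.3 Ω
I = V/|Z| = 8.4/22.3 = 376 mA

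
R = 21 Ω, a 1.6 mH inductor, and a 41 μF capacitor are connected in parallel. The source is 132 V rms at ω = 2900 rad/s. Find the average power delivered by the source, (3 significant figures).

X_L = ωL = 4.64 Ω
X_C = 1/(ωC) = 8.41 Ω
Parallel: admittances add. Y = 1/R + 1/(jωL) + jωC
Y = (0.0476 − j0.0966) S
|Y| = 0.108 S → |Z| = 1/|Y| = 9.28 Ω, ∠Z = −∠Y = 63.8°
I = V/|Z| = 14.2 A
P = VI cos φ = 132 × 14.2 × cos(63.8°) = 830 W

830 W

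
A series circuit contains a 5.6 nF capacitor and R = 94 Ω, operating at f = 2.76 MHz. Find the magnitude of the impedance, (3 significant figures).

ω = 2πf = 1.734e+07 rad/s
X_C = 1/(ωC) = 10.3 Ω
Z = 94.0 − j10.3 Ω
|Z| = √(94.0² + 10.3²) = 94.6 Ω

94.6 Ω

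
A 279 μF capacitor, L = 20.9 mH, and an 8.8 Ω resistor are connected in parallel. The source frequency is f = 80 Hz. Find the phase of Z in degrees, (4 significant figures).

-21.63°

ω = 2πf = 502.7 rad/s
X_L = ωL = 10.51 Ω
X_C = 1/(ωC) = 7.131 Ω
Parallel: admittances add. Y = 1/R + 1/(jωL) + jωC
Y = (0.1136 + j0.04505) S
|Y| = 0.1222 S → |Z| = 1/|Y| = 8.181 Ω, ∠Z = −∠Y = -21.63°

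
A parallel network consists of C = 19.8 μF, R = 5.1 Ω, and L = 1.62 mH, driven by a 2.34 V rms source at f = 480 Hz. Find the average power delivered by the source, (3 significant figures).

1.07 W

ω = 2πf = 3016 rad/s
X_L = ωL = 4.89 Ω
X_C = 1/(ωC) = 16.7 Ω
Parallel: admittances add. Y = 1/R + 1/(jωL) + jωC
Y = (0.196 − j0.145) S
|Y| = 0.244 S → |Z| = 1/|Y| = 4.10 Ω, ∠Z = −∠Y = 36.5°
I = V/|Z| = 571 mA
P = VI cos φ = 2.34 × 0.571 × cos(36.5°) = 1.07 W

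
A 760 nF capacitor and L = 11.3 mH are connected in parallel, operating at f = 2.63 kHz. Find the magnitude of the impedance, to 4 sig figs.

138.8 Ω

ω = 2πf = 16520 rad/s
X_L = ωL = 186.7 Ω
X_C = 1/(ωC) = 79.63 Ω
Parallel: admittances add. Y = 1/(jωL) + jωC
Y = (0 + j0.007204) S
|Y| = 0.007204 S → |Z| = 1/|Y| = 138.8 Ω, ∠Z = −∠Y = -90.00°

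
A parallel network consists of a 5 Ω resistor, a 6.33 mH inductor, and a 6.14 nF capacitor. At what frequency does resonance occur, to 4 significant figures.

25.53 kHz

ω₀ = 1/√(LC) = 1/√(0.00633 × 6.14e-09) = 160400 rad/s
f₀ = ω₀/(2π) = 25.53 kHz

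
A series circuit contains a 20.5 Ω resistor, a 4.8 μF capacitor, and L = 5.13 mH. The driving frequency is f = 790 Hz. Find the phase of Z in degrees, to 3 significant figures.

-38.8°

ω = 2πf = 4964 rad/s
X_L = ωL = 25.5 Ω
X_C = 1/(ωC) = 42.0 Ω
Net reactance X = X_L − X_C = -16.5 Ω
Z = 20.5 − j16.5 Ω
|Z| = √(20.5² + 16.5²) = 26.3 Ω
∠Z = arctan(-16.5/20.5) = -38.8°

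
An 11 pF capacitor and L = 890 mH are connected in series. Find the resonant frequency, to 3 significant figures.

ω₀ = 1/√(LC) = 1/√(0.89 × 1.1e-11) = 319600 rad/s
f₀ = ω₀/(2π) = 50.9 kHz

50.9 kHz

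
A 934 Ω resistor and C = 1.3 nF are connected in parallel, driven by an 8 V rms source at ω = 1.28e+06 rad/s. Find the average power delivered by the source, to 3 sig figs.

X_C = 1/(ωC) = 601 Ω
Parallel: admittances add. Y = 1/R + jωC
Y = (0.00107 + j0.00166) S
|Y| = 0.00198 S → |Z| = 1/|Y| = 505 Ω, ∠Z = −∠Y = -57.2°
I = V/|Z| = 15.8 mA
P = VI cos φ = 8 × 0.0158 × cos(-57.2°) = 68.5 mW

68.5 mW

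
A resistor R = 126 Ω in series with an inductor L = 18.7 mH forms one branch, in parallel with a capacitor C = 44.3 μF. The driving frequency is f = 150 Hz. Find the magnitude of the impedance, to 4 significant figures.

ω = 2πf = 942.5 rad/s
X_L = ωL = 17.62 Ω
X_C = 1/(ωC) = 23.95 Ω
Branch 1 (R+jX_L): Z₁ = 126.0 + j17.62 Ω, |Z₁| = 127.2 Ω
Branch 2 (−jX_C): Z₂ = −j23.95 Ω
Parallel: Z = Z₁Z₂/(Z₁+Z₂), |Z| = 24.15 Ω, ∠Z = -79.16°

24.15 Ω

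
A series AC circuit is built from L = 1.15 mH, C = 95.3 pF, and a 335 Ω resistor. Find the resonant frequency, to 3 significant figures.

ω₀ = 1/√(LC) = 1/√(0.00115 × 9.53e-11) = 3.021e+06 rad/s
f₀ = ω₀/(2π) = 481 kHz

481 kHz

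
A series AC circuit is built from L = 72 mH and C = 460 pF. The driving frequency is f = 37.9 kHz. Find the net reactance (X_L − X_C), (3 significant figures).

8020 Ω

ω = 2πf = 238100 rad/s
X_L = ωL = 17100 Ω
X_C = 1/(ωC) = 9130 Ω
X = 17100 − 9130 = 8020 Ω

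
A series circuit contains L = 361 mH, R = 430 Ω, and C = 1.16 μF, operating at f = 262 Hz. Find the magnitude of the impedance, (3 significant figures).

ω = 2πf = 1646 rad/s
X_L = ωL = 594 Ω
X_C = 1/(ωC) = 524 Ω
Net reactance X = X_L − X_C = 70.6 Ω
Z = 430 + j70.6 Ω
|Z| = √(430² + 70.6²) = 436 Ω

436 Ω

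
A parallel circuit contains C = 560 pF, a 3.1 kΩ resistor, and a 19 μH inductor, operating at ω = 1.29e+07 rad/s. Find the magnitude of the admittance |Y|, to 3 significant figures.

3.16 mS

X_L = ωL = 245 Ω
X_C = 1/(ωC) = 138 Ω
Parallel: admittances add. Y = 1/R + 1/(jωL) + jωC
Y = (0.000323 + j0.00314) S
|Y| = 0.00316 S → |Z| = 1/|Y| = 316 Ω, ∠Z = −∠Y = -84.1°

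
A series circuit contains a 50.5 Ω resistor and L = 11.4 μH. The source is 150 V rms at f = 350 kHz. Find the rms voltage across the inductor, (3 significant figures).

ω = 2πf = 2.199e+06 rad/s
X_L = ωL = 25.1 Ω
Z = 50.5 + j25.1 Ω
|Z| = √(50.5² + 25.1²) = 56.4 Ω
I = V/|Z| = 2.66 A
V_L = I·|Z_L| = 2.66 × 25.1 = 66.7 V

66.7 V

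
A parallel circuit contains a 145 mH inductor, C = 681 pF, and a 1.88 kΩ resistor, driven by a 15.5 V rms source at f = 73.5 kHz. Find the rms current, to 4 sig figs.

ω = 2πf = 461800 rad/s
X_L = ωL = 66960 Ω
X_C = 1/(ωC) = 3180 Ω
Parallel: admittances add. Y = 1/R + 1/(jωL) + jωC
Y = (0.0005319 + j0.0002996) S
|Y| = 0.0006105 S → |Z| = 1/|Y| = 1638 Ω, ∠Z = −∠Y = -29.39°
I = V/|Z| = 15.5/1638 = 9.462 mA

9.462 mA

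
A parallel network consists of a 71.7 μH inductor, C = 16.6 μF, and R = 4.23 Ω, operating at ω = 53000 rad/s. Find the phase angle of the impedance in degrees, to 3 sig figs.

X_L = ωL = 3.80 Ω
X_C = 1/(ωC) = 1.14 Ω
Parallel: admittances add. Y = 1/R + 1/(jωL) + jωC
Y = (0.236 + j0.617) S
|Y| = 0.660 S → |Z| = 1/|Y| = 1.51 Ω, ∠Z = −∠Y = -69.0°

-69.0°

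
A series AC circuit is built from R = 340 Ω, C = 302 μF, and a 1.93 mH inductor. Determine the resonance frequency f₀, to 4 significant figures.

208.5 Hz

ω₀ = 1/√(LC) = 1/√(0.00193 × 0.000302) = 1310 rad/s
f₀ = ω₀/(2π) = 208.5 Hz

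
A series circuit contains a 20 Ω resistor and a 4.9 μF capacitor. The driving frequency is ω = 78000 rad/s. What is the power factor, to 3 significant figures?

X_C = 1/(ωC) = 2.62 Ω
Z = 20.0 − j2.62 Ω
|Z| = √(20.0² + 2.62²) = 20.2 Ω
∠Z = arctan(-2.62/20.0) = -7.45°
cos φ = cos(-7.45°) = 0.992

0.992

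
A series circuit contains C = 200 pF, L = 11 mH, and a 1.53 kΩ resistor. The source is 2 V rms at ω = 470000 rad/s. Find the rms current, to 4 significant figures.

352.2 μA

X_L = ωL = 5170 Ω
X_C = 1/(ωC) = 10640 Ω
Net reactance X = X_L − X_C = -5468 Ω
Z = 1530 − j5468 Ω
|Z| = √(1530² + 5468²) = 5678 Ω
I = V/|Z| = 2/5678 = 352.2 μA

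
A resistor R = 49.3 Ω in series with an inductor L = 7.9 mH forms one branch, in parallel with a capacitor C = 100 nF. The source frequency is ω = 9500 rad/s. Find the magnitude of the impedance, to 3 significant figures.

96.6 Ω

X_L = ωL = 75.1 Ω
X_C = 1/(ωC) = 1050 Ω
Branch 1 (R+jX_L): Z₁ = 49.3 + j75.1 Ω, |Z₁| = 89.8 Ω
Branch 2 (−jX_C): Z₂ = −j1050 Ω
Parallel: Z = Z₁Z₂/(Z₁+Z₂), |Z| = 96.6 Ω, ∠Z = 53.8°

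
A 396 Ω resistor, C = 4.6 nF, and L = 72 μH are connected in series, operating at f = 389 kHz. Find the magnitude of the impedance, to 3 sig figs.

405 Ω

ω = 2πf = 2.444e+06 rad/s
X_L = ωL = 176 Ω
X_C = 1/(ωC) = 88.9 Ω
Net reactance X = X_L − X_C = 87.0 Ω
Z = 396 + j87.0 Ω
|Z| = √(396² + 87.0²) = 405 Ω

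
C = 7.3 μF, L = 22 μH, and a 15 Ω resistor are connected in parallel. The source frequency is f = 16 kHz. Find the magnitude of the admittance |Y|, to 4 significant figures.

289.5 mS

ω = 2πf = 100500 rad/s
X_L = ωL = 2.212 Ω
X_C = 1/(ωC) = 1.363 Ω
Parallel: admittances add. Y = 1/R + 1/(jωL) + jωC
Y = (0.06667 + j0.2817) S
|Y| = 0.2895 S → |Z| = 1/|Y| = 3.454 Ω, ∠Z = −∠Y = -76.69°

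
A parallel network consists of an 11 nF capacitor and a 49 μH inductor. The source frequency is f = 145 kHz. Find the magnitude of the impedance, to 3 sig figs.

ω = 2πf = 911100 rad/s
X_L = ωL = 44.6 Ω
X_C = 1/(ωC) = 99.8 Ω
Parallel: admittances add. Y = 1/(jωL) + jωC
Y = (0 − j0.0124) S
|Y| = 0.0124 S → |Z| = 1/|Y| = 80.8 Ω, ∠Z = −∠Y = 90.0°

80.8 Ω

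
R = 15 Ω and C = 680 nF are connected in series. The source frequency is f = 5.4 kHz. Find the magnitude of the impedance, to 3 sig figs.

45.9 Ω

ω = 2πf = 33930 rad/s
X_C = 1/(ωC) = 43.3 Ω
Z = 15.0 − j43.3 Ω
|Z| = √(15.0² + 43.3²) = 45.9 Ω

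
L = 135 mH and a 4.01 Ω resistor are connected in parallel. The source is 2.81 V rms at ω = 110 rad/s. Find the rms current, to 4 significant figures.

725.8 mA

X_L = ωL = 14.85 Ω
Parallel: admittances add. Y = 1/R + 1/(jωL)
Y = (0.2494 − j0.06734) S
|Y| = 0.2583 S → |Z| = 1/|Y| = 3.871 Ω, ∠Z = −∠Y = 15.11°
I = V/|Z| = 2.81/3.871 = 725.8 mA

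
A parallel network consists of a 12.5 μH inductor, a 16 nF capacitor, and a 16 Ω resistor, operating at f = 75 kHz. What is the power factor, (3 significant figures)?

ω = 2πf = 471200 rad/s
X_L = ωL = 5.89 Ω
X_C = 1/(ωC) = 133 Ω
Parallel: admittances add. Y = 1/R + 1/(jωL) + jωC
Y = (0.0625 − j0.162) S
|Y| = 0.174 S → |Z| = 1/|Y| = 5.75 Ω, ∠Z = −∠Y = 68.9°
cos φ = cos(68.9°) = 0.360

0.360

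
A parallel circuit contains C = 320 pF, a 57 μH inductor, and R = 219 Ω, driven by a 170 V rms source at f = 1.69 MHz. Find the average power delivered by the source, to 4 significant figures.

132.0 W

ω = 2πf = 1.062e+07 rad/s
X_L = ωL = 605.3 Ω
X_C = 1/(ωC) = 294.3 Ω
Parallel: admittances add. Y = 1/R + 1/(jωL) + jωC
Y = (0.004566 + j0.001746) S
|Y| = 0.004889 S → |Z| = 1/|Y| = 204.6 Ω, ∠Z = −∠Y = -20.92°
I = V/|Z| = 831.1 mA
P = VI cos φ = 170 × 0.8311 × cos(-20.92°) = 132.0 W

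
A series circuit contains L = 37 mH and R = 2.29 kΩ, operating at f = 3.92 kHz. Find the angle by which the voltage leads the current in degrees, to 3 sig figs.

21.7°

ω = 2πf = 24630 rad/s
X_L = ωL = 911 Ω
Z = 2290 + j911 Ω
|Z| = √(2290² + 911²) = 2460 Ω
∠Z = arctan(911/2290) = 21.7°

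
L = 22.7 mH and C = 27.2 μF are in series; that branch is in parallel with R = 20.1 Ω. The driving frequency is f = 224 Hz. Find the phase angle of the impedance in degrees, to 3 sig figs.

ω = 2πf = 1407 rad/s
X_L = ωL = 31.9 Ω
X_C = 1/(ωC) = 26.1 Ω
Branch 1: Z₁ = R = 20.1 Ω
Branch 2 (series LC): Z₂ = j(X_L − X_C) = j5.83 Ω
Parallel: Z = Z₁Z₂/(Z₁+Z₂), |Z| = 5.60 Ω, ∠Z = 73.8°

73.8°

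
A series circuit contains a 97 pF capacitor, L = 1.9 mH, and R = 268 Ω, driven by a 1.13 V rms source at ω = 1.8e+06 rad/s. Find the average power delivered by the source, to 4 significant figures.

X_L = ωL = 3420 Ω
X_C = 1/(ωC) = 5727 Ω
Net reactance X = X_L − X_C = -2307 Ω
Z = 268.0 − j2307 Ω
|Z| = √(268.0² + 2307²) = 2323 Ω
∠Z = arctan(-2307/268.0) = -83.37°
I = V/|Z| = 486.5 μA
P = VI cos φ = 1.13 × 0.0004865 × cos(-83.37°) = 63.42 μW

63.42 μW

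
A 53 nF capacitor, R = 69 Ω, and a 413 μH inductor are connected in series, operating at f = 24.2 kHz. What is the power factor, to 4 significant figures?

ω = 2πf = 152100 rad/s
X_L = ωL = 62.80 Ω
X_C = 1/(ωC) = 124.1 Ω
Net reactance X = X_L − X_C = -61.29 Ω
Z = 69.00 − j61.29 Ω
|Z| = √(69.00² + 61.29²) = 92.29 Ω
∠Z = arctan(-61.29/69.00) = -41.61°
cos φ = cos(-41.61°) = 0.7476

0.7476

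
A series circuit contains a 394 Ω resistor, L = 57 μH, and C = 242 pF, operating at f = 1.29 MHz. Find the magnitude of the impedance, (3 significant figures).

397 Ω

ω = 2πf = 8.105e+06 rad/s
X_L = ωL = 462 Ω
X_C = 1/(ωC) = 510 Ω
Net reactance X = X_L − X_C = -47.8 Ω
Z = 394 − j47.8 Ω
|Z| = √(394² + 47.8²) = 397 Ω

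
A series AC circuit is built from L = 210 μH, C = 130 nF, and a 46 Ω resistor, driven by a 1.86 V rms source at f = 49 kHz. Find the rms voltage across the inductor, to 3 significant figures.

1.98 V

ω = 2πf = 307900 rad/s
X_L = ωL = 64.7 Ω
X_C = 1/(ωC) = 25.0 Ω
Net reactance X = X_L − X_C = 39.7 Ω
Z = 46.0 + j39.7 Ω
|Z| = √(46.0² + 39.7²) = 60.7 Ω
I = V/|Z| = 30.6 mA
V_L = I·|Z_L| = 0.0306 × 64.7 = 1.98 V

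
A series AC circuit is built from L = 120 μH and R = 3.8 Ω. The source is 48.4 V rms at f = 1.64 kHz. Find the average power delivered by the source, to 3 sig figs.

ω = 2πf = 10300 rad/s
X_L = ωL = 1.24 Ω
Z = 3.80 + j1.24 Ω
|Z| = √(3.80² + 1.24²) = 4.00 Ω
∠Z = arctan(1.24/3.80) = 18.0°
I = V/|Z| = 12.1 A
P = VI cos φ = 48.4 × 12.1 × cos(18.0°) = 557 W

557 W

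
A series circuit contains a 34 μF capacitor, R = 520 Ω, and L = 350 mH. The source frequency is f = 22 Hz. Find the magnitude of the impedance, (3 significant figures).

ω = 2πf = 138.2 rad/s
X_L = ωL = 48.4 Ω
X_C = 1/(ωC) = 213 Ω
Net reactance X = X_L − X_C = -164 Ω
Z = 520 − j164 Ω
|Z| = √(520² + 164²) = 545 Ω

545 Ω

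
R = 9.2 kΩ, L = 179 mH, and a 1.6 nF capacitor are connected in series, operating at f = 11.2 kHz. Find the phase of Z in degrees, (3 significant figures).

22.0°

ω = 2πf = 70370 rad/s
X_L = ωL = 12600 Ω
X_C = 1/(ωC) = 8880 Ω
Net reactance X = X_L − X_C = 3720 Ω
Z = 9200 + j3720 Ω
|Z| = √(9200² + 3720²) = 9920 Ω
∠Z = arctan(3720/9200) = 22.0°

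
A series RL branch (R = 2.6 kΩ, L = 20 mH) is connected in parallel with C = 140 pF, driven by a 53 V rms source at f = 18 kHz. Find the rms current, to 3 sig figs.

ω = 2πf = 113100 rad/s
X_L = ωL = 2260 Ω
X_C = 1/(ωC) = 63200 Ω
Branch 1 (R+jX_L): Z₁ = 2600 + j2260 Ω, |Z₁| = 3450 Ω
Branch 2 (−jX_C): Z₂ = −j63200 Ω
Parallel: Z = Z₁Z₂/(Z₁+Z₂), |Z| = 3570 Ω, ∠Z = 38.6°
I = V/|Z| = 53/3570 = 14.8 mA

14.8 mA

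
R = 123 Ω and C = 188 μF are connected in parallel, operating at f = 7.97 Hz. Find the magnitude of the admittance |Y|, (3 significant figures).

ω = 2πf = 50.08 rad/s
X_C = 1/(ωC) = 106 Ω
Parallel: admittances add. Y = 1/R + jωC
Y = (0.00813 + j0.00941) S
|Y| = 0.0124 S → |Z| = 1/|Y| = 80.4 Ω, ∠Z = −∠Y = -49.2°

12.4 mS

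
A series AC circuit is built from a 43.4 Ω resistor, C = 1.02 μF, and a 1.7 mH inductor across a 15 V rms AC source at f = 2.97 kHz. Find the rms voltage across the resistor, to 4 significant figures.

13.53 V

ω = 2πf = 18660 rad/s
X_L = ωL = 31.72 Ω
X_C = 1/(ωC) = 52.54 Ω
Net reactance X = X_L − X_C = -20.81 Ω
Z = 43.40 − j20.81 Ω
|Z| = √(43.40² + 20.81²) = 48.13 Ω
I = V/|Z| = 311.6 mA
V_R = I·|Z_R| = 0.3116 × 43.40 = 13.53 V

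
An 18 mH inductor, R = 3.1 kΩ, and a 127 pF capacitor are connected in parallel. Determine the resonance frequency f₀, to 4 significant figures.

105.3 kHz

ω₀ = 1/√(LC) = 1/√(0.018 × 1.27e-10) = 661400 rad/s
f₀ = ω₀/(2π) = 105.3 kHz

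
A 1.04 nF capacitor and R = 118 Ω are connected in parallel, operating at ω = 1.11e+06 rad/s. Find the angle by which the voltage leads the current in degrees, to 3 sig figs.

-7.76°

X_C = 1/(ωC) = 866 Ω
Parallel: admittances add. Y = 1/R + jωC
Y = (0.00847 + j0.00115) S
|Y| = 0.00855 S → |Z| = 1/|Y| = 117 Ω, ∠Z = −∠Y = -7.76°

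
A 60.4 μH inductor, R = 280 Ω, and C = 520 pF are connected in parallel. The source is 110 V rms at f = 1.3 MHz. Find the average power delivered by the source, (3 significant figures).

ω = 2πf = 8.168e+06 rad/s
X_L = ωL = 493 Ω
X_C = 1/(ωC) = 235 Ω
Parallel: admittances add. Y = 1/R + 1/(jωL) + jωC
Y = (0.00357 + j0.00222) S
|Y| = 0.00421 S → |Z| = 1/|Y| = 238 Ω, ∠Z = −∠Y = -31.9°
I = V/|Z| = 463 mA
P = VI cos φ = 110 × 0.463 × cos(-31.9°) = 43.2 W

43.2 W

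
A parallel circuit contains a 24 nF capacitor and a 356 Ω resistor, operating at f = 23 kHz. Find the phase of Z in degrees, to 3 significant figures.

ω = 2πf = 144500 rad/s
X_C = 1/(ωC) = 288 Ω
Parallel: admittances add. Y = 1/R + jωC
Y = (0.00281 + j0.00347) S
|Y| = 0.00446 S → |Z| = 1/|Y| = 224 Ω, ∠Z = −∠Y = -51.0°

-51.0°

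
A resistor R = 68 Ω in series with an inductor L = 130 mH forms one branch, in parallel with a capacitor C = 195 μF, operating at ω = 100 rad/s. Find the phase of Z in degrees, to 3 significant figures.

-49.8°

X_L = ωL = 13.0 Ω
X_C = 1/(ωC) = 51.3 Ω
Branch 1 (R+jX_L): Z₁ = 68.0 + j13.0 Ω, |Z₁| = 69.2 Ω
Branch 2 (−jX_C): Z₂ = −j51.3 Ω
Parallel: Z = Z₁Z₂/(Z₁+Z₂), |Z| = 45.5 Ω, ∠Z = -49.8°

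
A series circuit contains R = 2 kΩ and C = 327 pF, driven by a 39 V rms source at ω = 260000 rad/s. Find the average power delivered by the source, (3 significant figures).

21.4 mW

X_C = 1/(ωC) = 11800 Ω
Z = 2000 − j11800 Ω
|Z| = √(2000² + 11800²) = 11900 Ω
∠Z = arctan(-11800/2000) = -80.3°
I = V/|Z| = 3.27 mA
P = VI cos φ = 39 × 0.00327 × cos(-80.3°) = 21.4 mW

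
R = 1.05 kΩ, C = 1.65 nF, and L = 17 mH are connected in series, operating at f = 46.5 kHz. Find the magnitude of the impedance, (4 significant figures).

3077 Ω

ω = 2πf = 292200 rad/s
X_L = ωL = 4967 Ω
X_C = 1/(ωC) = 2074 Ω
Net reactance X = X_L − X_C = 2893 Ω
Z = 1050 + j2893 Ω
|Z| = √(1050² + 2893²) = 3077 Ω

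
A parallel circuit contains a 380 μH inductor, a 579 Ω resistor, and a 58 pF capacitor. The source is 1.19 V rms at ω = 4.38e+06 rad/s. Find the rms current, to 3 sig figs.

X_L = ωL = 1660 Ω
X_C = 1/(ωC) = 3940 Ω
Parallel: admittances add. Y = 1/R + 1/(jωL) + jωC
Y = (0.00173 − j0.000347) S
|Y| = 0.00176 S → |Z| = 1/|Y| = 568 Ω, ∠Z = −∠Y = 11.4°
I = V/|Z| = 1.19/568 = 2.10 mA

2.10 mA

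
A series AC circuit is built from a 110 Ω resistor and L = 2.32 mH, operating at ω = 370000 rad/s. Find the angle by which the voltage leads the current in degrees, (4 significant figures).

X_L = ωL = 858.4 Ω
Z = 110.0 + j858.4 Ω
|Z| = √(110.0² + 858.4²) = 865.4 Ω
∠Z = arctan(858.4/110.0) = 82.70°

82.70°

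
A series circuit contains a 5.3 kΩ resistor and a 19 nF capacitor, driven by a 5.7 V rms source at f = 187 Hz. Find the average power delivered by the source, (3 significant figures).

ω = 2πf = 1175 rad/s
X_C = 1/(ωC) = 44800 Ω
Z = 5300 − j44800 Ω
|Z| = √(5300² + 44800²) = 45100 Ω
∠Z = arctan(-44800/5300) = -83.3°
I = V/|Z| = 126 μA
P = VI cos φ = 5.7 × 0.000126 × cos(-83.3°) = 84.6 μW

84.6 μW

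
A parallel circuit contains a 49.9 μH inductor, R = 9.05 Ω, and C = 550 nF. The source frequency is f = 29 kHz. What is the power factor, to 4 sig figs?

ω = 2πf = 182200 rad/s
X_L = ωL = 9.092 Ω
X_C = 1/(ωC) = 9.978 Ω
Parallel: admittances add. Y = 1/R + 1/(jωL) + jωC
Y = (0.1105 − j0.009765) S
|Y| = 0.1109 S → |Z| = 1/|Y| = 9.015 Ω, ∠Z = −∠Y = 5.050°
cos φ = cos(5.050°) = 0.9961

0.9961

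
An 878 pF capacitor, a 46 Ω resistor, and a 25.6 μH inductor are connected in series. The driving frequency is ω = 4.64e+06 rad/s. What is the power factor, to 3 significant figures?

X_L = ωL = 119 Ω
X_C = 1/(ωC) = 245 Ω
Net reactance X = X_L − X_C = -127 Ω
Z = 46.0 − j127 Ω
|Z| = √(46.0² + 127²) = 135 Ω
∠Z = arctan(-127/46.0) = -70.0°
cos φ = cos(-70.0°) = 0.341

0.341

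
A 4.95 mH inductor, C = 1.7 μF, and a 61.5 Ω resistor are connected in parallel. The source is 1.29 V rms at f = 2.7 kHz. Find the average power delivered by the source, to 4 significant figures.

27.06 mW

ω = 2πf = 16960 rad/s
X_L = ωL = 83.97 Ω
X_C = 1/(ωC) = 34.67 Ω
Parallel: admittances add. Y = 1/R + 1/(jωL) + jωC
Y = (0.01626 + j0.01693) S
|Y| = 0.02347 S → |Z| = 1/|Y| = 42.60 Ω, ∠Z = −∠Y = -46.16°
I = V/|Z| = 30.28 mA
P = VI cos φ = 1.29 × 0.03028 × cos(-46.16°) = 27.06 mW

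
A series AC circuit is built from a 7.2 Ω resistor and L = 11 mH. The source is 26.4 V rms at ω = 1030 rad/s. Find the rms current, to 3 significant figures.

X_L = ωL = 11.3 Ω
Z = 7.20 + j11.3 Ω
|Z| = √(7.20² + 11.3²) = 13.4 Ω
I = V/|Z| = 26.4/13.4 = 1.97 A

1.97 A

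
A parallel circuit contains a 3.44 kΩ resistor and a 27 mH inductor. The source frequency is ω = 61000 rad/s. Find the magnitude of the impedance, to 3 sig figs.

X_L = ωL = 1650 Ω
Parallel: admittances add. Y = 1/R + 1/(jωL)
Y = (0.000291 − j0.000607) S
|Y| = 0.000673 S → |Z| = 1/|Y| = 1490 Ω, ∠Z = −∠Y = 64.4°

1490 Ω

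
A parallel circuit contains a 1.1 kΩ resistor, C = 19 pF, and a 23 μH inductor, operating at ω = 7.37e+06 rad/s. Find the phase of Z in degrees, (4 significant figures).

X_L = ωL = 169.5 Ω
X_C = 1/(ωC) = 7141 Ω
Parallel: admittances add. Y = 1/R + 1/(jωL) + jωC
Y = (0.0009091 − j0.005759) S
|Y| = 0.005831 S → |Z| = 1/|Y| = 171.5 Ω, ∠Z = −∠Y = 81.03°

81.03°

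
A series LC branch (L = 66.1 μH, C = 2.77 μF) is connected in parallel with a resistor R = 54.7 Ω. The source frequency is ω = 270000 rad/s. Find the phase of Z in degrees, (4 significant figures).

X_L = ωL = 17.85 Ω
X_C = 1/(ωC) = 1.337 Ω
Branch 1: Z₁ = R = 54.70 Ω
Branch 2 (series LC): Z₂ = j(X_L − X_C) = j16.51 Ω
Parallel: Z = Z₁Z₂/(Z₁+Z₂), |Z| = 15.81 Ω, ∠Z = 73.20°

73.20°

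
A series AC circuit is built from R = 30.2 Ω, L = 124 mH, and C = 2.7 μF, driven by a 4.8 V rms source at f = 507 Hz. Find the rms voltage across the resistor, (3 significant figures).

0.517 V

ω = 2πf = 3186 rad/s
X_L = ωL = 395 Ω
X_C = 1/(ωC) = 116 Ω
Net reactance X = X_L − X_C = 279 Ω
Z = 30.2 + j279 Ω
|Z| = √(30.2² + 279²) = 280 Ω
I = V/|Z| = 17.1 mA
V_R = I·|Z_R| = 0.0171 × 30.2 = 0.517 V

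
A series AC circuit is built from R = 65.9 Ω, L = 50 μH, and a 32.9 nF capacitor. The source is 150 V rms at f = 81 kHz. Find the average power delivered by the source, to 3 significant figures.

ω = 2πf = 508900 rad/s
X_L = ωL = 25.4 Ω
X_C = 1/(ωC) = 59.7 Ω
Net reactance X = X_L − X_C = -34.3 Ω
Z = 65.9 − j34.3 Ω
|Z| = √(65.9² + 34.3²) = 74.3 Ω
∠Z = arctan(-34.3/65.9) = -27.5°
I = V/|Z| = 2.02 A
P = VI cos φ = 150 × 2.02 × cos(-27.5°) = 269 W

269 W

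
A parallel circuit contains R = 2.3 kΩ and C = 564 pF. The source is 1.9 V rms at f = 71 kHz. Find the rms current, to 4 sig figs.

954.4 μA

ω = 2πf = 446100 rad/s
X_C = 1/(ωC) = 3975 Ω
Parallel: admittances add. Y = 1/R + jωC
Y = (0.0004348 + j0.0002516) S
|Y| = 0.0005023 S → |Z| = 1/|Y| = 1991 Ω, ∠Z = −∠Y = -30.06°
I = V/|Z| = 1.9/1991 = 954.4 μA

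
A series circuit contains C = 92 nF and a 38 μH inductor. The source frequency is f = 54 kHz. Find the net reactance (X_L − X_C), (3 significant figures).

ω = 2πf = 339300 rad/s
X_L = ωL = 12.9 Ω
X_C = 1/(ωC) = 32.0 Ω
X = 12.9 − 32.0 = -19.1 Ω

-19.1 Ω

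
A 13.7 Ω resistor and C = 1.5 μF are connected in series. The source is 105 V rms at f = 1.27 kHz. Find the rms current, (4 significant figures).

1.240 A

ω = 2πf = 7980 rad/s
X_C = 1/(ωC) = 83.55 Ω
Z = 13.70 − j83.55 Ω
|Z| = √(13.70² + 83.55²) = 84.66 Ω
I = V/|Z| = 105/84.66 = 1.240 A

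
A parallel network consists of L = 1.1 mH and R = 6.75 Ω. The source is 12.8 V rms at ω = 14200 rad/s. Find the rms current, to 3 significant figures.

2.07 A

X_L = ωL = 15.6 Ω
Parallel: admittances add. Y = 1/R + 1/(jωL)
Y = (0.148 − j0.0640) S
|Y| = 0.161 S → |Z| = 1/|Y| = 6.20 Ω, ∠Z = −∠Y = 23.4°
I = V/|Z| = 12.8/6.20 = 2.07 A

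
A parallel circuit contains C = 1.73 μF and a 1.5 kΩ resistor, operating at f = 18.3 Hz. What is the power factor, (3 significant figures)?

ω = 2πf = 115.0 rad/s
X_C = 1/(ωC) = 5030 Ω
Parallel: admittances add. Y = 1/R + jωC
Y = (0.000667 + j0.000199) S
|Y| = 0.000696 S → |Z| = 1/|Y| = 1440 Ω, ∠Z = −∠Y = -16.6°
cos φ = cos(-16.6°) = 0.958

0.958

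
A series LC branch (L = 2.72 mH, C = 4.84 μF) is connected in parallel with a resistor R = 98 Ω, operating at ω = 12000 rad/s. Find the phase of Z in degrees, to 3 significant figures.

X_L = ωL = 32.6 Ω
X_C = 1/(ωC) = 17.2 Ω
Branch 1: Z₁ = R = 98.0 Ω
Branch 2 (series LC): Z₂ = j(X_L − X_C) = j15.4 Ω
Parallel: Z = Z₁Z₂/(Z₁+Z₂), |Z| = 15.2 Ω, ∠Z = 81.1°

81.1°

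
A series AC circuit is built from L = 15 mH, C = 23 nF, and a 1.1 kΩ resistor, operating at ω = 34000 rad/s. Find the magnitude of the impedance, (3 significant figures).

X_L = ωL = 510 Ω
X_C = 1/(ωC) = 1280 Ω
Net reactance X = X_L − X_C = -769 Ω
Z = 1100 − j769 Ω
|Z| = √(1100² + 769²) = 1340 Ω

1340 Ω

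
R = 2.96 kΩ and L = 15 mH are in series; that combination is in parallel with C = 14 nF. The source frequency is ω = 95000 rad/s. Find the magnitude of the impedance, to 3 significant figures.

814 Ω

X_L = ωL = 1420 Ω
X_C = 1/(ωC) = 752 Ω
Branch 1 (R+jX_L): Z₁ = 2960 + j1420 Ω, |Z₁| = 3290 Ω
Branch 2 (−jX_C): Z₂ = −j752 Ω
Parallel: Z = Z₁Z₂/(Z₁+Z₂), |Z| = 814 Ω, ∠Z = -77.1°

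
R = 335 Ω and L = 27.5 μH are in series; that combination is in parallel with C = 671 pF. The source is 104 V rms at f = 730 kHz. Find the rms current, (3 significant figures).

ω = 2πf = 4.587e+06 rad/s
X_L = ωL = 126 Ω
X_C = 1/(ωC) = 325 Ω
Branch 1 (R+jX_L): Z₁ = 335 + j126 Ω, |Z₁| = 358 Ω
Branch 2 (−jX_C): Z₂ = −j325 Ω
Parallel: Z = Z₁Z₂/(Z₁+Z₂), |Z| = 299 Ω, ∠Z = -38.7°
I = V/|Z| = 104/299 = 348 mA

348 mA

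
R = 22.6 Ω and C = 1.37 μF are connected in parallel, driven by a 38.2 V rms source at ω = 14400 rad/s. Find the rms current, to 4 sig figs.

1.851 A

X_C = 1/(ωC) = 50.69 Ω
Parallel: admittances add. Y = 1/R + jωC
Y = (0.04425 + j0.01973) S
|Y| = 0.04845 S → |Z| = 1/|Y| = 20.64 Ω, ∠Z = −∠Y = -24.03°
I = V/|Z| = 38.2/20.64 = 1.851 A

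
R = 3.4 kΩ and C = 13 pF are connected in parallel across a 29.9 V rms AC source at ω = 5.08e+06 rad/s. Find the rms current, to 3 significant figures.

X_C = 1/(ωC) = 15100 Ω
Parallel: admittances add. Y = 1/R + jωC
Y = (0.000294 + j6.6e-05) S
|Y| = 0.000301 S → |Z| = 1/|Y| = 3320 Ω, ∠Z = −∠Y = -12.7°
I = V/|Z| = 29.9/3320 = 9.01 mA

9.01 mA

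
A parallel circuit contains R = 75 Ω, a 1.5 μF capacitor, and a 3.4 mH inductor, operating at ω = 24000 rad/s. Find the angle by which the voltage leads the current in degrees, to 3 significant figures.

-60.7°

X_L = ωL = 81.6 Ω
X_C = 1/(ωC) = 27.8 Ω
Parallel: admittances add. Y = 1/R + 1/(jωL) + jωC
Y = (0.0133 + j0.0237) S
|Y| = 0.0272 S → |Z| = 1/|Y| = 36.7 Ω, ∠Z = −∠Y = -60.7°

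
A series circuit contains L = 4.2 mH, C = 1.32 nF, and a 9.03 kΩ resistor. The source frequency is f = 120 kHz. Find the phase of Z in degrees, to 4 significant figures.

13.46°

ω = 2πf = 754000 rad/s
X_L = ωL = 3167 Ω
X_C = 1/(ωC) = 1005 Ω
Net reactance X = X_L − X_C = 2162 Ω
Z = 9030 + j2162 Ω
|Z| = √(9030² + 2162²) = 9285 Ω
∠Z = arctan(2162/9030) = 13.46°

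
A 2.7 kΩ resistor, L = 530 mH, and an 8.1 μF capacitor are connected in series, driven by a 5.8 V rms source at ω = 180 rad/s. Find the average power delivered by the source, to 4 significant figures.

X_L = ωL = 95.40 Ω
X_C = 1/(ωC) = 685.9 Ω
Net reactance X = X_L − X_C = -590.5 Ω
Z = 2700 − j590.5 Ω
|Z| = √(2700² + 590.5²) = 2764 Ω
∠Z = arctan(-590.5/2700) = -12.34°
I = V/|Z| = 2.099 mA
P = VI cos φ = 5.8 × 0.002099 × cos(-12.34°) = 11.89 mW

11.89 mW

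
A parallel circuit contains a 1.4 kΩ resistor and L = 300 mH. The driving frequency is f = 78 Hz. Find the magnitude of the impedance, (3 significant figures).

ω = 2πf = 490.1 rad/s
X_L = ωL = 147 Ω
Parallel: admittances add. Y = 1/R + 1/(jωL)
Y = (0.000714 − j0.00680) S
|Y| = 0.00684 S → |Z| = 1/|Y| = 146 Ω, ∠Z = −∠Y = 84.0°

146 Ω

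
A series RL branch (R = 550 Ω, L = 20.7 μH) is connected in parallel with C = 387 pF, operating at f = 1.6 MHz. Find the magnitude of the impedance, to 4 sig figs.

ω = 2πf = 1.005e+07 rad/s
X_L = ωL = 208.1 Ω
X_C = 1/(ωC) = 257.0 Ω
Branch 1 (R+jX_L): Z₁ = 550.0 + j208.1 Ω, |Z₁| = 588.1 Ω
Branch 2 (−jX_C): Z₂ = −j257.0 Ω
Parallel: Z = Z₁Z₂/(Z₁+Z₂), |Z| = 273.7 Ω, ∠Z = -64.19°

273.7 Ω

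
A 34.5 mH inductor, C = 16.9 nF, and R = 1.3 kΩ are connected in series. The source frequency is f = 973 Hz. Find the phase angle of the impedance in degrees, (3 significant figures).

ω = 2πf = 6114 rad/s
X_L = ωL = 211 Ω
X_C = 1/(ωC) = 9680 Ω
Net reactance X = X_L − X_C = -9470 Ω
Z = 1300 − j9470 Ω
|Z| = √(1300² + 9470²) = 9560 Ω
∠Z = arctan(-9470/1300) = -82.2°

-82.2°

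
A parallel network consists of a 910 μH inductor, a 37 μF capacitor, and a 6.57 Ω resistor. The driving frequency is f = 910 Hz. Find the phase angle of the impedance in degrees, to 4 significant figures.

-7.250°

ω = 2πf = 5718 rad/s
X_L = ωL = 5.203 Ω
X_C = 1/(ωC) = 4.727 Ω
Parallel: admittances add. Y = 1/R + 1/(jωL) + jωC
Y = (0.1522 + j0.01936) S
|Y| = 0.1534 S → |Z| = 1/|Y| = 6.517 Ω, ∠Z = −∠Y = -7.250°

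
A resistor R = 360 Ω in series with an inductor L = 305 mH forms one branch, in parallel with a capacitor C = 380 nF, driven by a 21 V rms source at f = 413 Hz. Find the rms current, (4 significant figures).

10.08 mA

ω = 2πf = 2595 rad/s
X_L = ωL = 791.5 Ω
X_C = 1/(ωC) = 1014 Ω
Branch 1 (R+jX_L): Z₁ = 360.0 + j791.5 Ω, |Z₁| = 869.5 Ω
Branch 2 (−jX_C): Z₂ = −j1014 Ω
Parallel: Z = Z₁Z₂/(Z₁+Z₂), |Z| = 2083 Ω, ∠Z = 7.277°
I = V/|Z| = 21/2083 = 10.08 mA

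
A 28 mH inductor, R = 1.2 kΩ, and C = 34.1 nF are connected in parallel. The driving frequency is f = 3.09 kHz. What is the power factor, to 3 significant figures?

0.578

ω = 2πf = 19420 rad/s
X_L = ωL = 544 Ω
X_C = 1/(ωC) = 1510 Ω
Parallel: admittances add. Y = 1/R + 1/(jωL) + jωC
Y = (0.000833 − j0.00118) S
|Y| = 0.00144 S → |Z| = 1/|Y| = 693 Ω, ∠Z = −∠Y = 54.7°
cos φ = cos(54.7°) = 0.578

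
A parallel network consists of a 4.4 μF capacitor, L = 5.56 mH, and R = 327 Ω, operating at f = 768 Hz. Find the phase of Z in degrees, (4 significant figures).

ω = 2πf = 4825 rad/s
X_L = ωL = 26.83 Ω
X_C = 1/(ωC) = 47.10 Ω
Parallel: admittances add. Y = 1/R + 1/(jωL) + jωC
Y = (0.003058 − j0.01604) S
|Y| = 0.01633 S → |Z| = 1/|Y| = 61.24 Ω, ∠Z = −∠Y = 79.21°

79.21°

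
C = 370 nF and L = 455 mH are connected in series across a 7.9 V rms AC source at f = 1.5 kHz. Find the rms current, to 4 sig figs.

ω = 2πf = 9425 rad/s
X_L = ωL = 4288 Ω
X_C = 1/(ωC) = 286.8 Ω
Net reactance X = X_L − X_C = 4002 Ω
Z = j4002 Ω
|Z| = √(0² + 4002²) = 4002 Ω
I = V/|Z| = 7.9/4002 = 1.974 mA

1.974 mA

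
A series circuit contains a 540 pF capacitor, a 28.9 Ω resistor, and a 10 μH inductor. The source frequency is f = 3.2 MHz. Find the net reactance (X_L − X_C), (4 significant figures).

109.0 Ω

ω = 2πf = 2.011e+07 rad/s
X_L = ωL = 201.1 Ω
X_C = 1/(ωC) = 92.10 Ω
X = 201.1 − 92.10 = 109.0 Ω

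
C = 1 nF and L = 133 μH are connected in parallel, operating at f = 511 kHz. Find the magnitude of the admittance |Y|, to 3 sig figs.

ω = 2πf = 3.211e+06 rad/s
X_L = ωL = 427 Ω
X_C = 1/(ωC) = 311 Ω
Parallel: admittances add. Y = 1/(jωL) + jωC
Y = (0 + j0.000869) S
|Y| = 0.000869 S → |Z| = 1/|Y| = 1150 Ω, ∠Z = −∠Y = -90.0°

869 μS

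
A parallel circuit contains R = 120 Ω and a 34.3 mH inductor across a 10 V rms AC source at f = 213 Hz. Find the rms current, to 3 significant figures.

ω = 2πf = 1338 rad/s
X_L = ωL = 45.9 Ω
Parallel: admittances add. Y = 1/R + 1/(jωL)
Y = (0.00833 − j0.0218) S
|Y| = 0.0233 S → |Z| = 1/|Y| = 42.9 Ω, ∠Z = −∠Y = 69.1°
I = V/|Z| = 10/42.9 = 233 mA

233 mA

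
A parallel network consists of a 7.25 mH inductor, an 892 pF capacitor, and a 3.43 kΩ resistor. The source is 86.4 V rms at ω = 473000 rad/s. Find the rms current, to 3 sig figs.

27.6 mA

X_L = ωL = 3430 Ω
X_C = 1/(ωC) = 2370 Ω
Parallel: admittances add. Y = 1/R + 1/(jωL) + jωC
Y = (0.000292 + j0.000130) S
|Y| = 0.000319 S → |Z| = 1/|Y| = 3130 Ω, ∠Z = −∠Y = -24.1°
I = V/|Z| = 86.4/3130 = 27.6 mA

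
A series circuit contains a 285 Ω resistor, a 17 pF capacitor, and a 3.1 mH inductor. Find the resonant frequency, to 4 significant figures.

ω₀ = 1/√(LC) = 1/√(0.0031 × 1.7e-11) = 4.356e+06 rad/s
f₀ = ω₀/(2π) = 693.3 kHz

693.3 kHz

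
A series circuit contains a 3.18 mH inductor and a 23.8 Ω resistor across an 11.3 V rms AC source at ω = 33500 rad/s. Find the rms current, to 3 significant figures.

104 mA

X_L = ωL = 107 Ω
Z = 23.8 + j107 Ω
|Z| = √(23.8² + 107²) = 109 Ω
I = V/|Z| = 11.3/109 = 104 mA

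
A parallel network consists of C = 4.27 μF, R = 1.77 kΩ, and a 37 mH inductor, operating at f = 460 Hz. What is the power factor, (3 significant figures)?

ω = 2πf = 2890 rad/s
X_L = ωL = 107 Ω
X_C = 1/(ωC) = 81.0 Ω
Parallel: admittances add. Y = 1/R + 1/(jωL) + jωC
Y = (0.000565 + j0.00299) S
|Y| = 0.00304 S → |Z| = 1/|Y| = 329 Ω, ∠Z = −∠Y = -79.3°
cos φ = cos(-79.3°) = 0.186

0.186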